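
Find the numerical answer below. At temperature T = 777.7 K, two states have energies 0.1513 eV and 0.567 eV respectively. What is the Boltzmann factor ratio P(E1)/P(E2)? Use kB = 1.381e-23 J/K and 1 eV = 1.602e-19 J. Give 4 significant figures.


Step 1: Compute energy difference dE = E1 - E2 = 0.1513 - 0.567 = -0.4157 eV
Step 2: Convert to Joules: dE_J = -0.4157 * 1.602e-19 = -6.66e-20 J
Step 3: Compute exponent = -dE_J / (kB * T) = -(-6.66e-20) / (1.381e-23 * 777.7) = 6.201
Step 4: P(E1)/P(E2) = exp(6.201) = 493.1

493.1


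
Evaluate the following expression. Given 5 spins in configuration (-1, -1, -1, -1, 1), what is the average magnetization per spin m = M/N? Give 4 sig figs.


Step 1: Count up spins (+1): 1, down spins (-1): 4
Step 2: Total magnetization M = 1 - 4 = -3
Step 3: m = M/N = -3/5 = -0.6

-0.6


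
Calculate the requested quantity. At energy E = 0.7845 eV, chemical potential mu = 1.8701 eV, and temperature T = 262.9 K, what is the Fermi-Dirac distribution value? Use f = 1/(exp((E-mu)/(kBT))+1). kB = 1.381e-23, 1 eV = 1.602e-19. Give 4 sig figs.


Step 1: (E - mu) = 0.7845 - 1.8701 = -1.086 eV
Step 2: Convert: (E-mu)*eV = -1.739e-19 J
Step 3: x = (E-mu)*eV/(kB*T) = -47.9
Step 4: f = 1/(exp(-47.9)+1) = 1

1


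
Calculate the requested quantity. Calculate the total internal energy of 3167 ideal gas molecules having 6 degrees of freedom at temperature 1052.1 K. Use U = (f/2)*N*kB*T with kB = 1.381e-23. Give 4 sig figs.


Step 1: f/2 = 6/2 = 3.0
Step 2: N*kB*T = 3167*1.381e-23*1052.1 = 4.601e-17
Step 3: U = 3.0 * 4.601e-17 = 1.38e-16 J

1.38e-16


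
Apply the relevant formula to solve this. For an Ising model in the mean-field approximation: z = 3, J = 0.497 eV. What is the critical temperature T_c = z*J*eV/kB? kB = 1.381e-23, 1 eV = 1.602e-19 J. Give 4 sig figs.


Step 1: z*J = 3*0.497 = 1.491 eV
Step 2: Convert to Joules: 1.491*1.602e-19 = 2.389e-19 J
Step 3: T_c = 2.389e-19 / 1.381e-23 = 1.73e+04 K

1.73e+04


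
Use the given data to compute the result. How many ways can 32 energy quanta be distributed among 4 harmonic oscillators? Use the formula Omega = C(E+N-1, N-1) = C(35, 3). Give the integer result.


Step 1: Use binomial coefficient C(35, 3)
Step 2: Numerator = 35! / 32!
Step 3: Denominator = 3!
Step 4: Omega = 6545

6545


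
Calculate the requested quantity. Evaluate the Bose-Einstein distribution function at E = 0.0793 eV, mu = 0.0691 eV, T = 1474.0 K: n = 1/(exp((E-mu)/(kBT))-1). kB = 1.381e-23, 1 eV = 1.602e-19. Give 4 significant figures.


Step 1: (E - mu) = 0.0102 eV
Step 2: x = (E-mu)*eV/(kB*T) = 0.0102*1.602e-19/(1.381e-23*1474.0) = 0.08027
Step 3: exp(x) = 1.084
Step 4: n = 1/(exp(x)-1) = 11.96

11.96


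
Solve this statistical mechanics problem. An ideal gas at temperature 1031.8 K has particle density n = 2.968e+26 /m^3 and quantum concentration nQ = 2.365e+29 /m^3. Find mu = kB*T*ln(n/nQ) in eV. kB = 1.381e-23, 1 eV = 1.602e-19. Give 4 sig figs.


Step 1: n/nQ = 2.968e+26/2.365e+29 = 0.001255
Step 2: ln(n/nQ) = -6.681
Step 3: mu = kB*T*ln(n/nQ) = 1.425e-20*-6.681 = -9.519e-20 J
Step 4: Convert to eV: -9.519e-20/1.602e-19 = -0.5942 eV

-0.5942


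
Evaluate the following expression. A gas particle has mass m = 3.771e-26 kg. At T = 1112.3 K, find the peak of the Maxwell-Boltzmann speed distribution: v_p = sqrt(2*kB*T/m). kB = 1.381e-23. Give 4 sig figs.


Step 1: Numerator = 2*kB*T = 2*1.381e-23*1112.3 = 3.072e-20
Step 2: Ratio = 3.072e-20 / 3.771e-26 = 8.147e+05
Step 3: v_p = sqrt(8.147e+05) = 902.6 m/s

902.6


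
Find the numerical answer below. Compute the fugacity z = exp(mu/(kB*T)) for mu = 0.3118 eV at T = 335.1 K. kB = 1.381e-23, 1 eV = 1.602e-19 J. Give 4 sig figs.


Step 1: Convert mu to Joules: 0.3118*1.602e-19 = 4.995e-20 J
Step 2: kB*T = 1.381e-23*335.1 = 4.628e-21 J
Step 3: mu/(kB*T) = 10.79
Step 4: z = exp(10.79) = 4.871e+04

4.871e+04


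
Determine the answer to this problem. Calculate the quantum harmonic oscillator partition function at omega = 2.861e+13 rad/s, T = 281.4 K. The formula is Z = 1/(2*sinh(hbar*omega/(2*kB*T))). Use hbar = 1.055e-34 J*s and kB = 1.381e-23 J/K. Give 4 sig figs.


Step 1: Compute x = hbar*omega/(kB*T) = 1.055e-34*2.861e+13/(1.381e-23*281.4) = 0.7767
Step 2: x/2 = 0.3883
Step 3: sinh(x/2) = 0.3982
Step 4: Z = 1/(2*0.3982) = 1.256

1.256


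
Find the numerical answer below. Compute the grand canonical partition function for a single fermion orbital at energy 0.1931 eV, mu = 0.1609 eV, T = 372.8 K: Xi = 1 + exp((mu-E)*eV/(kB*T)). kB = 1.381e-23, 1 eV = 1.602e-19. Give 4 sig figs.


Step 1: (mu - E) = 0.1609 - 0.1931 = -0.0322 eV
Step 2: x = (mu-E)*eV/(kB*T) = -0.0322*1.602e-19/(1.381e-23*372.8) = -1.002
Step 3: exp(x) = 0.3672
Step 4: Xi = 1 + 0.3672 = 1.367

1.367


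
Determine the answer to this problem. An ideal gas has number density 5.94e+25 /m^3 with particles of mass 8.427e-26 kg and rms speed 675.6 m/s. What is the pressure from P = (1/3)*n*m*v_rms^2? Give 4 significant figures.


Step 1: v_rms^2 = 675.6^2 = 4.564e+05
Step 2: n*m = 5.94e+25*8.427e-26 = 5.006
Step 3: P = (1/3)*5.006*4.564e+05 = 7.616e+05 Pa

7.616e+05


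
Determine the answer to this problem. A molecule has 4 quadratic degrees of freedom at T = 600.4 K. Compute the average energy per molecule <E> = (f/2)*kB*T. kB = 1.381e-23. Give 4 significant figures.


Step 1: f/2 = 4/2 = 2
Step 2: kB*T = 1.381e-23 * 600.4 = 8.292e-21
Step 3: <E> = 2 * 8.292e-21 = 1.658e-20 J

1.658e-20


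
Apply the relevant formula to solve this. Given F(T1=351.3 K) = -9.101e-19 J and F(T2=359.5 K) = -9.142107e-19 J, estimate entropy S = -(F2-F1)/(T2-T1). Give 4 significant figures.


Step 1: dF = F2 - F1 = -9.142107e-19 - (-9.101e-19) = -4.1107e-21 J
Step 2: dT = T2 - T1 = 359.5 - 351.3 = 8.2 K
Step 3: S = -dF/dT = -(-4.1107e-21)/8.2 = 5.013e-22 J/K

5.013e-22


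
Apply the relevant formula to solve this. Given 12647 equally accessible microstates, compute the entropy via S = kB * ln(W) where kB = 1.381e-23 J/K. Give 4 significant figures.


Step 1: ln(W) = ln(12647) = 9.445
Step 2: S = kB * ln(W) = 1.381e-23 * 9.445
Step 3: S = 1.304e-22 J/K

1.304e-22


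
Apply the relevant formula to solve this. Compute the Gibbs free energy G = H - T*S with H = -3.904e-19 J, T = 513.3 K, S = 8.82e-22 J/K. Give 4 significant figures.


Step 1: T*S = 513.3 * 8.82e-22 = 4.527e-19 J
Step 2: G = H - T*S = -3.904e-19 - 4.527e-19
Step 3: G = -8.431e-19 J

-8.431e-19


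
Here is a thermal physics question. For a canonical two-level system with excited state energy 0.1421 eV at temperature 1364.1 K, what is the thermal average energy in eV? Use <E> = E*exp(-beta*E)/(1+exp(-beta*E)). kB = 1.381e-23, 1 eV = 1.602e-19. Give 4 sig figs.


Step 1: beta*E = 0.1421*1.602e-19/(1.381e-23*1364.1) = 1.208
Step 2: exp(-beta*E) = 0.2987
Step 3: <E> = 0.1421*0.2987/(1+0.2987) = 0.03268 eV

0.03268


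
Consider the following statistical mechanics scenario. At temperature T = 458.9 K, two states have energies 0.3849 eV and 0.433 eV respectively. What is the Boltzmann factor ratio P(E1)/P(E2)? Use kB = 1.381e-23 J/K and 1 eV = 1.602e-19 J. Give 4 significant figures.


Step 1: Compute energy difference dE = E1 - E2 = 0.3849 - 0.433 = -0.0481 eV
Step 2: Convert to Joules: dE_J = -0.0481 * 1.602e-19 = -7.706e-21 J
Step 3: Compute exponent = -dE_J / (kB * T) = -(-7.706e-21) / (1.381e-23 * 458.9) = 1.216
Step 4: P(E1)/P(E2) = exp(1.216) = 3.373

3.373


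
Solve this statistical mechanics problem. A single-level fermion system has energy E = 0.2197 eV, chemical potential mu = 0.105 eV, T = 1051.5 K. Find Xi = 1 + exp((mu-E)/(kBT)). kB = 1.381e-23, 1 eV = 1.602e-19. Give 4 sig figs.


Step 1: (mu - E) = 0.105 - 0.2197 = -0.1147 eV
Step 2: x = (mu-E)*eV/(kB*T) = -0.1147*1.602e-19/(1.381e-23*1051.5) = -1.265
Step 3: exp(x) = 0.2821
Step 4: Xi = 1 + 0.2821 = 1.282

1.282


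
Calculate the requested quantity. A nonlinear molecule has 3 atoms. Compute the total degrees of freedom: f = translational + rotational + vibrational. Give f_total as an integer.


Step 1: Translational DOF = 3
Step 2: Rotational DOF (nonlinear) = 3
Step 3: Vibrational DOF = 3*3 - 6 = 3
Step 4: Total = 3 + 3 + 3 = 9

9


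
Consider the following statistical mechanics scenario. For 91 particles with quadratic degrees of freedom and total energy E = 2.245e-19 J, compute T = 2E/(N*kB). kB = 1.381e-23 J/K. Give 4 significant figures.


Step 1: Numerator = 2*E = 2*2.245e-19 = 4.49e-19 J
Step 2: Denominator = N*kB = 91*1.381e-23 = 1.257e-21
Step 3: T = 4.49e-19 / 1.257e-21 = 357.3 K

357.3


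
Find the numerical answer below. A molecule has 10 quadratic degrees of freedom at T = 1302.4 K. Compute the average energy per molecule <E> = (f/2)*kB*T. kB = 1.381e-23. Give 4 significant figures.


Step 1: f/2 = 10/2 = 5
Step 2: kB*T = 1.381e-23 * 1302.4 = 1.799e-20
Step 3: <E> = 5 * 1.799e-20 = 8.993e-20 J

8.993e-20


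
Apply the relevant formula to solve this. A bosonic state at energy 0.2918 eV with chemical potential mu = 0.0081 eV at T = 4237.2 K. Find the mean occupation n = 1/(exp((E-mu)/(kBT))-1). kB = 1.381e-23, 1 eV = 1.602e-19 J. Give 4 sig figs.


Step 1: (E - mu) = 0.2837 eV
Step 2: x = (E-mu)*eV/(kB*T) = 0.2837*1.602e-19/(1.381e-23*4237.2) = 0.7767
Step 3: exp(x) = 2.174
Step 4: n = 1/(exp(x)-1) = 0.8516

0.8516


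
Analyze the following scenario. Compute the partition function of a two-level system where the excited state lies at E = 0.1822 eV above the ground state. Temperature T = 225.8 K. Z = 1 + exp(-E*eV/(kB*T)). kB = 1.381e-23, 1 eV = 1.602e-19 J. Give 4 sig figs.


Step 1: Compute beta*E = E*eV/(kB*T) = 0.1822*1.602e-19/(1.381e-23*225.8) = 9.36
Step 2: exp(-beta*E) = exp(-9.36) = 8.607e-05
Step 3: Z = 1 + 8.607e-05 = 1

1


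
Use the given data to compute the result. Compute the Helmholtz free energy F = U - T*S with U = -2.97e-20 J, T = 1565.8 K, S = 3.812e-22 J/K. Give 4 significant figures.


Step 1: T*S = 1565.8 * 3.812e-22 = 5.969e-19 J
Step 2: F = U - T*S = -2.97e-20 - 5.969e-19
Step 3: F = -6.266e-19 J

-6.266e-19


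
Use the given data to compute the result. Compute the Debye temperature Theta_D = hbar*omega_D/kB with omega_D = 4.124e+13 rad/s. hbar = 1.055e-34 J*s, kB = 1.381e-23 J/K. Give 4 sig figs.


Step 1: hbar*omega_D = 1.055e-34 * 4.124e+13 = 4.351e-21 J
Step 2: Theta_D = 4.351e-21 / 1.381e-23
Step 3: Theta_D = 315 K

315


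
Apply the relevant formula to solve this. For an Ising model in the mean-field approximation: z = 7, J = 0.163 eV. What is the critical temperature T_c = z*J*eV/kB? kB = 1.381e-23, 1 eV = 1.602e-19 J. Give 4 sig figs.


Step 1: z*J = 7*0.163 = 1.141 eV
Step 2: Convert to Joules: 1.141*1.602e-19 = 1.828e-19 J
Step 3: T_c = 1.828e-19 / 1.381e-23 = 1.324e+04 K

1.324e+04


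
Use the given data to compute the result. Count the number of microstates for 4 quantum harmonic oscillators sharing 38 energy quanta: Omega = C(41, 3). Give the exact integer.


Step 1: Use binomial coefficient C(41, 3)
Step 2: Numerator = 41! / 38!
Step 3: Denominator = 3!
Step 4: Omega = 10660

10660


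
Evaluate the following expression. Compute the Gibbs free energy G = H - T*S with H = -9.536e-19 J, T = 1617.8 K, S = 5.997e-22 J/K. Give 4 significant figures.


Step 1: T*S = 1617.8 * 5.997e-22 = 9.702e-19 J
Step 2: G = H - T*S = -9.536e-19 - 9.702e-19
Step 3: G = -1.924e-18 J

-1.924e-18


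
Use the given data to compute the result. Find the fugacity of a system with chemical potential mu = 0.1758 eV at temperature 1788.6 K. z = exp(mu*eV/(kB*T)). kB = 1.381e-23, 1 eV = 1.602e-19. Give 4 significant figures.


Step 1: Convert mu to Joules: 0.1758*1.602e-19 = 2.816e-20 J
Step 2: kB*T = 1.381e-23*1788.6 = 2.47e-20 J
Step 3: mu/(kB*T) = 1.14
Step 4: z = exp(1.14) = 3.127

3.127


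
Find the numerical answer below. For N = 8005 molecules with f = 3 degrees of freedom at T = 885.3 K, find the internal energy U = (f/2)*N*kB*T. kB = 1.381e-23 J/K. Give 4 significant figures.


Step 1: f/2 = 3/2 = 1.5
Step 2: N*kB*T = 8005*1.381e-23*885.3 = 9.787e-17
Step 3: U = 1.5 * 9.787e-17 = 1.468e-16 J

1.468e-16


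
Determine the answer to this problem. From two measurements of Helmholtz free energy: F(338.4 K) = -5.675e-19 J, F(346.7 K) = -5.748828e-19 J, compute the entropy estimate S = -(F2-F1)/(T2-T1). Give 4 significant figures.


Step 1: dF = F2 - F1 = -5.748828e-19 - (-5.675e-19) = -7.3828e-21 J
Step 2: dT = T2 - T1 = 346.7 - 338.4 = 8.3 K
Step 3: S = -dF/dT = -(-7.3828e-21)/8.3 = 8.895e-22 J/K

8.895e-22


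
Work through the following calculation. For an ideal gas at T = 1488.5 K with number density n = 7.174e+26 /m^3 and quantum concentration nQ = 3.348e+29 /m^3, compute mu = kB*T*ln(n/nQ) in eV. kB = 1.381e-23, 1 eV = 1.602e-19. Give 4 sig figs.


Step 1: n/nQ = 7.174e+26/3.348e+29 = 0.002143
Step 2: ln(n/nQ) = -6.146
Step 3: mu = kB*T*ln(n/nQ) = 2.056e-20*-6.146 = -1.263e-19 J
Step 4: Convert to eV: -1.263e-19/1.602e-19 = -0.7886 eV

-0.7886


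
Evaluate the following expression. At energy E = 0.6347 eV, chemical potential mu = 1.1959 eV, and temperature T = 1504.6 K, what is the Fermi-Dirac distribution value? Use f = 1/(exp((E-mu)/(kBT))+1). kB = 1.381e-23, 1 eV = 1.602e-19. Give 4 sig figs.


Step 1: (E - mu) = 0.6347 - 1.1959 = -0.5612 eV
Step 2: Convert: (E-mu)*eV = -8.99e-20 J
Step 3: x = (E-mu)*eV/(kB*T) = -4.327
Step 4: f = 1/(exp(-4.327)+1) = 0.987

0.987


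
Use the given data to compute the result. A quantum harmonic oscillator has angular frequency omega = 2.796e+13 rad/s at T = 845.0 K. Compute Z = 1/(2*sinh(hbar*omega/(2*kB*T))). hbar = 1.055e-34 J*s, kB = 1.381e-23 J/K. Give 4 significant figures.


Step 1: Compute x = hbar*omega/(kB*T) = 1.055e-34*2.796e+13/(1.381e-23*845.0) = 0.2528
Step 2: x/2 = 0.1264
Step 3: sinh(x/2) = 0.1267
Step 4: Z = 1/(2*0.1267) = 3.946

3.946


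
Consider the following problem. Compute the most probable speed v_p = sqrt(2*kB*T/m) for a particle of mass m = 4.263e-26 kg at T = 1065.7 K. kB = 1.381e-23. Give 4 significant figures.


Step 1: Numerator = 2*kB*T = 2*1.381e-23*1065.7 = 2.943e-20
Step 2: Ratio = 2.943e-20 / 4.263e-26 = 6.905e+05
Step 3: v_p = sqrt(6.905e+05) = 830.9 m/s

830.9


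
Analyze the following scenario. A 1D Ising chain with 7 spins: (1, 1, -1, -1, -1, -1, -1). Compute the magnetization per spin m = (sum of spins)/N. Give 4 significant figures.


Step 1: Count up spins (+1): 2, down spins (-1): 5
Step 2: Total magnetization M = 2 - 5 = -3
Step 3: m = M/N = -3/7 = -0.4286

-0.4286


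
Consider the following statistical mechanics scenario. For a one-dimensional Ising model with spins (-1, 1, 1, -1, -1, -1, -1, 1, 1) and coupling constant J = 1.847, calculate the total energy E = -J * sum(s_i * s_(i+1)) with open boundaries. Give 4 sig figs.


Step 1: Nearest-neighbor products: -1, 1, -1, 1, 1, 1, -1, 1
Step 2: Sum of products = 2
Step 3: E = -1.847 * 2 = -3.694

-3.694


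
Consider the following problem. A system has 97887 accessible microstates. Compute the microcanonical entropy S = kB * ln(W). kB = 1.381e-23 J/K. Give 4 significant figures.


Step 1: ln(W) = ln(97887) = 11.49
Step 2: S = kB * ln(W) = 1.381e-23 * 11.49
Step 3: S = 1.587e-22 J/K

1.587e-22


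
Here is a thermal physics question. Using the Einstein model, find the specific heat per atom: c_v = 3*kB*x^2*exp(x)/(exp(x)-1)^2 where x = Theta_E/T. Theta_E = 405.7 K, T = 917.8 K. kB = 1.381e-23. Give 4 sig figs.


Step 1: x = Theta_E/T = 405.7/917.8 = 0.442
Step 2: x^2 = 0.1954
Step 3: exp(x) = 1.556
Step 4: c_v = 3*1.381e-23*0.1954*1.556/(1.556-1)^2 = 4.076e-23

4.076e-23


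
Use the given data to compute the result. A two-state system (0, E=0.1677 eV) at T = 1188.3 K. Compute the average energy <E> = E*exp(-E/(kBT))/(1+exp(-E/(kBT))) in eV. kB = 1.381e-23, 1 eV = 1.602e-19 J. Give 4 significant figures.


Step 1: beta*E = 0.1677*1.602e-19/(1.381e-23*1188.3) = 1.637
Step 2: exp(-beta*E) = 0.1945
Step 3: <E> = 0.1677*0.1945/(1+0.1945) = 0.02731 eV

0.02731


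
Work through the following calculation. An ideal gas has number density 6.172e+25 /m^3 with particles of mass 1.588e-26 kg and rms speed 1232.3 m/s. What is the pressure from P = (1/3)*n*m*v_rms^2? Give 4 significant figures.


Step 1: v_rms^2 = 1232.3^2 = 1.519e+06
Step 2: n*m = 6.172e+25*1.588e-26 = 0.9801
Step 3: P = (1/3)*0.9801*1.519e+06 = 4.961e+05 Pa

4.961e+05


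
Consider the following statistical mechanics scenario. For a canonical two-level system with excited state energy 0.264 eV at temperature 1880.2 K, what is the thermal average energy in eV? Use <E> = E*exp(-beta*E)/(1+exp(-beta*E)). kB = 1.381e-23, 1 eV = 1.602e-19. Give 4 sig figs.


Step 1: beta*E = 0.264*1.602e-19/(1.381e-23*1880.2) = 1.629
Step 2: exp(-beta*E) = 0.1962
Step 3: <E> = 0.264*0.1962/(1+0.1962) = 0.04329 eV

0.04329


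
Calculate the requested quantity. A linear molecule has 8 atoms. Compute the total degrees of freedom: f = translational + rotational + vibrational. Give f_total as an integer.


Step 1: Translational DOF = 3
Step 2: Rotational DOF (linear) = 2
Step 3: Vibrational DOF = 3*8 - 5 = 19
Step 4: Total = 3 + 2 + 19 = 24

24


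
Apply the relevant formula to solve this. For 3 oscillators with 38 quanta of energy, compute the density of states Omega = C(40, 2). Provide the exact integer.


Step 1: Use binomial coefficient C(40, 2)
Step 2: Numerator = 40! / 38!
Step 3: Denominator = 2!
Step 4: Omega = 780

780


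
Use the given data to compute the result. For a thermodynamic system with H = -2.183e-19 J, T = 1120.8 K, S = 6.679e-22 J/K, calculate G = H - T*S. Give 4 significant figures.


Step 1: T*S = 1120.8 * 6.679e-22 = 7.486e-19 J
Step 2: G = H - T*S = -2.183e-19 - 7.486e-19
Step 3: G = -9.669e-19 J

-9.669e-19


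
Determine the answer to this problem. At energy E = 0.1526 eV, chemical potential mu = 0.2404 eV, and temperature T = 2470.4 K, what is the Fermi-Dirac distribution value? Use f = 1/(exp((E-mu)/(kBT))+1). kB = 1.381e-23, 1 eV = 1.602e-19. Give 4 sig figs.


Step 1: (E - mu) = 0.1526 - 0.2404 = -0.0878 eV
Step 2: Convert: (E-mu)*eV = -1.407e-20 J
Step 3: x = (E-mu)*eV/(kB*T) = -0.4123
Step 4: f = 1/(exp(-0.4123)+1) = 0.6016

0.6016


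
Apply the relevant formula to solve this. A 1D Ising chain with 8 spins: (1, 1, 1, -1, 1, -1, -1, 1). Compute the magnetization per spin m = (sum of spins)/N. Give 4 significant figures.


Step 1: Count up spins (+1): 5, down spins (-1): 3
Step 2: Total magnetization M = 5 - 3 = 2
Step 3: m = M/N = 2/8 = 0.25

0.25


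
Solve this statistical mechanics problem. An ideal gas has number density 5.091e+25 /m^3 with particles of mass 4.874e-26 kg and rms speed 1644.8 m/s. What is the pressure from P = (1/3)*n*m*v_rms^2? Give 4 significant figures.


Step 1: v_rms^2 = 1644.8^2 = 2.705e+06
Step 2: n*m = 5.091e+25*4.874e-26 = 2.481
Step 3: P = (1/3)*2.481*2.705e+06 = 2.238e+06 Pa

2.238e+06


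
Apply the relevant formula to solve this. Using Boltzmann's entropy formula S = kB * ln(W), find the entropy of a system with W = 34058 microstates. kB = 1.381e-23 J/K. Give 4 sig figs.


Step 1: ln(W) = ln(34058) = 10.44
Step 2: S = kB * ln(W) = 1.381e-23 * 10.44
Step 3: S = 1.441e-22 J/K

1.441e-22


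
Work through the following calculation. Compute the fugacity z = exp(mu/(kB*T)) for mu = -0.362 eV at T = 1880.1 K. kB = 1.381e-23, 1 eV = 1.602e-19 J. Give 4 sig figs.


Step 1: Convert mu to Joules: -0.362*1.602e-19 = -5.799e-20 J
Step 2: kB*T = 1.381e-23*1880.1 = 2.596e-20 J
Step 3: mu/(kB*T) = -2.234
Step 4: z = exp(-2.234) = 0.1071

0.1071


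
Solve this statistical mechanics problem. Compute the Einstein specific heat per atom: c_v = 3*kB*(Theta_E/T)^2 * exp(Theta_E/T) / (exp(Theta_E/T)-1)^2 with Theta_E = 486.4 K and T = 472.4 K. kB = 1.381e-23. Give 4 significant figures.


Step 1: x = Theta_E/T = 486.4/472.4 = 1.03
Step 2: x^2 = 1.06
Step 3: exp(x) = 2.8
Step 4: c_v = 3*1.381e-23*1.06*2.8/(2.8-1)^2 = 3.796e-23

3.796e-23


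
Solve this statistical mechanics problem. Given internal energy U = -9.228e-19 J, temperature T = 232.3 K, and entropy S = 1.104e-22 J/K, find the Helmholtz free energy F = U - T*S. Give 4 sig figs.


Step 1: T*S = 232.3 * 1.104e-22 = 2.565e-20 J
Step 2: F = U - T*S = -9.228e-19 - 2.565e-20
Step 3: F = -9.484e-19 J

-9.484e-19


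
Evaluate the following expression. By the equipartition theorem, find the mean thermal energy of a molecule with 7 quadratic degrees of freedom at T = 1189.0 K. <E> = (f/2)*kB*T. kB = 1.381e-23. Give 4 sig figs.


Step 1: f/2 = 7/2 = 3.5
Step 2: kB*T = 1.381e-23 * 1189.0 = 1.642e-20
Step 3: <E> = 3.5 * 1.642e-20 = 5.747e-20 J

5.747e-20


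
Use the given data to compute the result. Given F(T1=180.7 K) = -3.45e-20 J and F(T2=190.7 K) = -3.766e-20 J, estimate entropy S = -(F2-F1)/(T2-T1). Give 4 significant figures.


Step 1: dF = F2 - F1 = -3.766e-20 - (-3.45e-20) = -3.16e-21 J
Step 2: dT = T2 - T1 = 190.7 - 180.7 = 10 K
Step 3: S = -dF/dT = -(-3.16e-21)/10 = 3.16e-22 J/K

3.16e-22


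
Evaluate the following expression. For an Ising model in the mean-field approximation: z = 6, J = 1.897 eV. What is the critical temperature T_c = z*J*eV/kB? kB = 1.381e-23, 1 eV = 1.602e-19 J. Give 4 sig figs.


Step 1: z*J = 6*1.897 = 11.38 eV
Step 2: Convert to Joules: 11.38*1.602e-19 = 1.823e-18 J
Step 3: T_c = 1.823e-18 / 1.381e-23 = 1.32e+05 K

1.32e+05


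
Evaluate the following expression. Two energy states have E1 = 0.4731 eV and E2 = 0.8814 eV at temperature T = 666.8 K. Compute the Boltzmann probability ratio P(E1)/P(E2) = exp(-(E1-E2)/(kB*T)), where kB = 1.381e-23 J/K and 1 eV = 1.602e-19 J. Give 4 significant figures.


Step 1: Compute energy difference dE = E1 - E2 = 0.4731 - 0.8814 = -0.4083 eV
Step 2: Convert to Joules: dE_J = -0.4083 * 1.602e-19 = -6.541e-20 J
Step 3: Compute exponent = -dE_J / (kB * T) = -(-6.541e-20) / (1.381e-23 * 666.8) = 7.103
Step 4: P(E1)/P(E2) = exp(7.103) = 1216

1216


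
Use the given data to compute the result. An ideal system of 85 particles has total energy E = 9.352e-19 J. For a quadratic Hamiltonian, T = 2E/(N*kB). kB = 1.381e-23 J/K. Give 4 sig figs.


Step 1: Numerator = 2*E = 2*9.352e-19 = 1.87e-18 J
Step 2: Denominator = N*kB = 85*1.381e-23 = 1.174e-21
Step 3: T = 1.87e-18 / 1.174e-21 = 1593 K

1593


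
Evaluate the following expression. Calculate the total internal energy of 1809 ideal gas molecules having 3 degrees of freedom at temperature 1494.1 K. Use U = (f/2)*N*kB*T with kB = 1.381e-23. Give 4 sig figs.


Step 1: f/2 = 3/2 = 1.5
Step 2: N*kB*T = 1809*1.381e-23*1494.1 = 3.733e-17
Step 3: U = 1.5 * 3.733e-17 = 5.599e-17 J

5.599e-17


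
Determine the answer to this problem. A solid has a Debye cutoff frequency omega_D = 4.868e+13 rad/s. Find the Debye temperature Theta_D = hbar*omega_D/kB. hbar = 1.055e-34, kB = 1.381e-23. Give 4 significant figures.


Step 1: hbar*omega_D = 1.055e-34 * 4.868e+13 = 5.136e-21 J
Step 2: Theta_D = 5.136e-21 / 1.381e-23
Step 3: Theta_D = 371.9 K

371.9


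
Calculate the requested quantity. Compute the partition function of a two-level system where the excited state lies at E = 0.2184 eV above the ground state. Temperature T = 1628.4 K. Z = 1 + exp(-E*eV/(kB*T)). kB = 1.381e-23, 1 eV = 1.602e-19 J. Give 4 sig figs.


Step 1: Compute beta*E = E*eV/(kB*T) = 0.2184*1.602e-19/(1.381e-23*1628.4) = 1.556
Step 2: exp(-beta*E) = exp(-1.556) = 0.211
Step 3: Z = 1 + 0.211 = 1.211

1.211


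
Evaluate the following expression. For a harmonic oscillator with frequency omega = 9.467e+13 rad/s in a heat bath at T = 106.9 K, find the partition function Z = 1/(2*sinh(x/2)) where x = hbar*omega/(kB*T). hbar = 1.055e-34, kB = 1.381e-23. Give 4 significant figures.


Step 1: Compute x = hbar*omega/(kB*T) = 1.055e-34*9.467e+13/(1.381e-23*106.9) = 6.765
Step 2: x/2 = 3.383
Step 3: sinh(x/2) = 14.71
Step 4: Z = 1/(2*14.71) = 0.03399

0.03399


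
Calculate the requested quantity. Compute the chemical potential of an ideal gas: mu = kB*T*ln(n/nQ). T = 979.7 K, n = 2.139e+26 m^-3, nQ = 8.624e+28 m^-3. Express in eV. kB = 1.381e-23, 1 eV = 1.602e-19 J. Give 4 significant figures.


Step 1: n/nQ = 2.139e+26/8.624e+28 = 0.00248
Step 2: ln(n/nQ) = -5.999
Step 3: mu = kB*T*ln(n/nQ) = 1.353e-20*-5.999 = -8.117e-20 J
Step 4: Convert to eV: -8.117e-20/1.602e-19 = -0.5067 eV

-0.5067


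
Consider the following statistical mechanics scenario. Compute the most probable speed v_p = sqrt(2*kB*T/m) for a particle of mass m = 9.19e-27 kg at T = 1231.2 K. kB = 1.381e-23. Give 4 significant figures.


Step 1: Numerator = 2*kB*T = 2*1.381e-23*1231.2 = 3.401e-20
Step 2: Ratio = 3.401e-20 / 9.19e-27 = 3.7e+06
Step 3: v_p = sqrt(3.7e+06) = 1924 m/s

1924


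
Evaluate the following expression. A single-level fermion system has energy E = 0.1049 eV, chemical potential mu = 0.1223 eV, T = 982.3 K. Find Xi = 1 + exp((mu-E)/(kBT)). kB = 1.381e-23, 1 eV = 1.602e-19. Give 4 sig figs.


Step 1: (mu - E) = 0.1223 - 0.1049 = 0.0174 eV
Step 2: x = (mu-E)*eV/(kB*T) = 0.0174*1.602e-19/(1.381e-23*982.3) = 0.2055
Step 3: exp(x) = 1.228
Step 4: Xi = 1 + 1.228 = 2.228

2.228


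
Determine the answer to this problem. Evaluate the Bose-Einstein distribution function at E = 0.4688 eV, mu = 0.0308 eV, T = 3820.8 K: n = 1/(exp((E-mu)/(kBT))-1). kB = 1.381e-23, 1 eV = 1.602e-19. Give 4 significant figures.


Step 1: (E - mu) = 0.438 eV
Step 2: x = (E-mu)*eV/(kB*T) = 0.438*1.602e-19/(1.381e-23*3820.8) = 1.33
Step 3: exp(x) = 3.78
Step 4: n = 1/(exp(x)-1) = 0.3597

0.3597


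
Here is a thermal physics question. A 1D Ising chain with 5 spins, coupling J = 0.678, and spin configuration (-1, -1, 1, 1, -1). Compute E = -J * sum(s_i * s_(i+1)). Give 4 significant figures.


Step 1: Nearest-neighbor products: 1, -1, 1, -1
Step 2: Sum of products = 0
Step 3: E = -0.678 * 0 = 0

0


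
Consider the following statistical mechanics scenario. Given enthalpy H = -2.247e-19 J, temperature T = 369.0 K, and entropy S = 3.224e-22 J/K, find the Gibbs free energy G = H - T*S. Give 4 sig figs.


Step 1: T*S = 369.0 * 3.224e-22 = 1.19e-19 J
Step 2: G = H - T*S = -2.247e-19 - 1.19e-19
Step 3: G = -3.437e-19 J

-3.437e-19


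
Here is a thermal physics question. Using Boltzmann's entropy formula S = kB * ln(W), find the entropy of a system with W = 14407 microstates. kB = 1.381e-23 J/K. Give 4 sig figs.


Step 1: ln(W) = ln(14407) = 9.575
Step 2: S = kB * ln(W) = 1.381e-23 * 9.575
Step 3: S = 1.322e-22 J/K

1.322e-22


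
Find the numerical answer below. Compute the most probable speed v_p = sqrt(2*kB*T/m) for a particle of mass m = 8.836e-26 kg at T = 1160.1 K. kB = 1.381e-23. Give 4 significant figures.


Step 1: Numerator = 2*kB*T = 2*1.381e-23*1160.1 = 3.204e-20
Step 2: Ratio = 3.204e-20 / 8.836e-26 = 3.626e+05
Step 3: v_p = sqrt(3.626e+05) = 602.2 m/s

602.2


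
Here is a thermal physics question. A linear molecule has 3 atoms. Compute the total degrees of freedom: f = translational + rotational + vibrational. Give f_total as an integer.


Step 1: Translational DOF = 3
Step 2: Rotational DOF (linear) = 2
Step 3: Vibrational DOF = 3*3 - 5 = 4
Step 4: Total = 3 + 2 + 4 = 9

9


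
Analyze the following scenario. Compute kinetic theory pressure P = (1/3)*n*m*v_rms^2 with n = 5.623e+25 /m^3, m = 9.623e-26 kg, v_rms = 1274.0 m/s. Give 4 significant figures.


Step 1: v_rms^2 = 1274.0^2 = 1.623e+06
Step 2: n*m = 5.623e+25*9.623e-26 = 5.411
Step 3: P = (1/3)*5.411*1.623e+06 = 2.927e+06 Pa

2.927e+06


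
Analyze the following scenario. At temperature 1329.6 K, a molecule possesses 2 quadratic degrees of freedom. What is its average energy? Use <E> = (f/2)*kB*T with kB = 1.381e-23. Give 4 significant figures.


Step 1: f/2 = 2/2 = 1
Step 2: kB*T = 1.381e-23 * 1329.6 = 1.836e-20
Step 3: <E> = 1 * 1.836e-20 = 1.836e-20 J

1.836e-20


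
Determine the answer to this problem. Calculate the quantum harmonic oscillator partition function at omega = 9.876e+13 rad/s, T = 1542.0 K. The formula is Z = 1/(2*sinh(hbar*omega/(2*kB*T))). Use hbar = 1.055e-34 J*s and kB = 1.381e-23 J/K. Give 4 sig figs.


Step 1: Compute x = hbar*omega/(kB*T) = 1.055e-34*9.876e+13/(1.381e-23*1542.0) = 0.4893
Step 2: x/2 = 0.2446
Step 3: sinh(x/2) = 0.2471
Step 4: Z = 1/(2*0.2471) = 2.024

2.024


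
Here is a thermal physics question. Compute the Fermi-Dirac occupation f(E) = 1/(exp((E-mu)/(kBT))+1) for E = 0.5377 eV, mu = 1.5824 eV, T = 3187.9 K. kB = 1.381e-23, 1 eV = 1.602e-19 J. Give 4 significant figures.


Step 1: (E - mu) = 0.5377 - 1.5824 = -1.045 eV
Step 2: Convert: (E-mu)*eV = -1.674e-19 J
Step 3: x = (E-mu)*eV/(kB*T) = -3.802
Step 4: f = 1/(exp(-3.802)+1) = 0.9782

0.9782


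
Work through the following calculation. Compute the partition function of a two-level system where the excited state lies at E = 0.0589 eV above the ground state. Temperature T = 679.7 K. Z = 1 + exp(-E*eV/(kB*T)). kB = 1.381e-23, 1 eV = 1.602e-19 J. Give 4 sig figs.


Step 1: Compute beta*E = E*eV/(kB*T) = 0.0589*1.602e-19/(1.381e-23*679.7) = 1.005
Step 2: exp(-beta*E) = exp(-1.005) = 0.366
Step 3: Z = 1 + 0.366 = 1.366

1.366


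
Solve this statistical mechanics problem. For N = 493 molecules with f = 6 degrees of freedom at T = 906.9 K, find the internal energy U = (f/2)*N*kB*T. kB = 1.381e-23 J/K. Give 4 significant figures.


Step 1: f/2 = 6/2 = 3.0
Step 2: N*kB*T = 493*1.381e-23*906.9 = 6.174e-18
Step 3: U = 3.0 * 6.174e-18 = 1.852e-17 J

1.852e-17


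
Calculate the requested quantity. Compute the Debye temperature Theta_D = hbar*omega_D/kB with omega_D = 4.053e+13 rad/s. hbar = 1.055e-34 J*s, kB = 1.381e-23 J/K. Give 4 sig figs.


Step 1: hbar*omega_D = 1.055e-34 * 4.053e+13 = 4.276e-21 J
Step 2: Theta_D = 4.276e-21 / 1.381e-23
Step 3: Theta_D = 309.6 K

309.6


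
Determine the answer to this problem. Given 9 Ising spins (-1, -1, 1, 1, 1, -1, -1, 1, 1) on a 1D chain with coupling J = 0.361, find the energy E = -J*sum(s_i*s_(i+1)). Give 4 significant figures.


Step 1: Nearest-neighbor products: 1, -1, 1, 1, -1, 1, -1, 1
Step 2: Sum of products = 2
Step 3: E = -0.361 * 2 = -0.722

-0.722


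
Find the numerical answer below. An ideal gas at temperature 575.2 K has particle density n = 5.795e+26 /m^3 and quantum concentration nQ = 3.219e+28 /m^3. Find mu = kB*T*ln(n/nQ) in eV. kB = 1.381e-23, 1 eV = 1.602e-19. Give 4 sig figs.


Step 1: n/nQ = 5.795e+26/3.219e+28 = 0.018
Step 2: ln(n/nQ) = -4.017
Step 3: mu = kB*T*ln(n/nQ) = 7.944e-21*-4.017 = -3.191e-20 J
Step 4: Convert to eV: -3.191e-20/1.602e-19 = -0.1992 eV

-0.1992


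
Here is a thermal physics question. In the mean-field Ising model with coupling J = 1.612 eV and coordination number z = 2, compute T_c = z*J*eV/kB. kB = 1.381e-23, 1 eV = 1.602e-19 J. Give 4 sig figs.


Step 1: z*J = 2*1.612 = 3.224 eV
Step 2: Convert to Joules: 3.224*1.602e-19 = 5.165e-19 J
Step 3: T_c = 5.165e-19 / 1.381e-23 = 3.74e+04 K

3.74e+04


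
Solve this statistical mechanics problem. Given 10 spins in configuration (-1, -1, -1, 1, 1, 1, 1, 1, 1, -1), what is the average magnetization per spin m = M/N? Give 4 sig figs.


Step 1: Count up spins (+1): 6, down spins (-1): 4
Step 2: Total magnetization M = 6 - 4 = 2
Step 3: m = M/N = 2/10 = 0.2

0.2


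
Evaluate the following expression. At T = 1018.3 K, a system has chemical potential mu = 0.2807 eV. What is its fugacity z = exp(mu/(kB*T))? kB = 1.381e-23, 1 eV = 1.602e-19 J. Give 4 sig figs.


Step 1: Convert mu to Joules: 0.2807*1.602e-19 = 4.497e-20 J
Step 2: kB*T = 1.381e-23*1018.3 = 1.406e-20 J
Step 3: mu/(kB*T) = 3.198
Step 4: z = exp(3.198) = 24.48

24.48


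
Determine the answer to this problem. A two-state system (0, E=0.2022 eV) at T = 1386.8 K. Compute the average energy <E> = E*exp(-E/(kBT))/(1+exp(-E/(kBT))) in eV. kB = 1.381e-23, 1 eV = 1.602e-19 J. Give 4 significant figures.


Step 1: beta*E = 0.2022*1.602e-19/(1.381e-23*1386.8) = 1.691
Step 2: exp(-beta*E) = 0.1843
Step 3: <E> = 0.2022*0.1843/(1+0.1843) = 0.03146 eV

0.03146


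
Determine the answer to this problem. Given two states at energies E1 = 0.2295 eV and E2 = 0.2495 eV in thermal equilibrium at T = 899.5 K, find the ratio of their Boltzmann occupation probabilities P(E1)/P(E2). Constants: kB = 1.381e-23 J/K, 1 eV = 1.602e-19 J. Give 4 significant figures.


Step 1: Compute energy difference dE = E1 - E2 = 0.2295 - 0.2495 = -0.02 eV
Step 2: Convert to Joules: dE_J = -0.02 * 1.602e-19 = -3.204e-21 J
Step 3: Compute exponent = -dE_J / (kB * T) = -(-3.204e-21) / (1.381e-23 * 899.5) = 0.2579
Step 4: P(E1)/P(E2) = exp(0.2579) = 1.294

1.294


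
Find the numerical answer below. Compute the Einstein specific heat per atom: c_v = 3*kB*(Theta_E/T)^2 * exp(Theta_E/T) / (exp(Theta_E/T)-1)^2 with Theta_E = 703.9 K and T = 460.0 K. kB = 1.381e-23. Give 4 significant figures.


Step 1: x = Theta_E/T = 703.9/460.0 = 1.53
Step 2: x^2 = 2.342
Step 3: exp(x) = 4.619
Step 4: c_v = 3*1.381e-23*2.342*4.619/(4.619-1)^2 = 3.421e-23

3.421e-23


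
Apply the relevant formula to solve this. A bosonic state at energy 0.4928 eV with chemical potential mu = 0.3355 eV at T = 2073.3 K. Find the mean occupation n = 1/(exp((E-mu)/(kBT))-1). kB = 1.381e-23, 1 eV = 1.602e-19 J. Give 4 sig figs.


Step 1: (E - mu) = 0.1573 eV
Step 2: x = (E-mu)*eV/(kB*T) = 0.1573*1.602e-19/(1.381e-23*2073.3) = 0.8801
Step 3: exp(x) = 2.411
Step 4: n = 1/(exp(x)-1) = 0.7086

0.7086


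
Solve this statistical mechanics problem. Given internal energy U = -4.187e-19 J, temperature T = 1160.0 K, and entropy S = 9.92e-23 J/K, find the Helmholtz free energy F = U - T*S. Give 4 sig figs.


Step 1: T*S = 1160.0 * 9.92e-23 = 1.151e-19 J
Step 2: F = U - T*S = -4.187e-19 - 1.151e-19
Step 3: F = -5.338e-19 J

-5.338e-19


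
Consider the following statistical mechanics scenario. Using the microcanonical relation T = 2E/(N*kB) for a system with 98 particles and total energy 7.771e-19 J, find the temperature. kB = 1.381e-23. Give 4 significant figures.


Step 1: Numerator = 2*E = 2*7.771e-19 = 1.554e-18 J
Step 2: Denominator = N*kB = 98*1.381e-23 = 1.353e-21
Step 3: T = 1.554e-18 / 1.353e-21 = 1148 K

1148


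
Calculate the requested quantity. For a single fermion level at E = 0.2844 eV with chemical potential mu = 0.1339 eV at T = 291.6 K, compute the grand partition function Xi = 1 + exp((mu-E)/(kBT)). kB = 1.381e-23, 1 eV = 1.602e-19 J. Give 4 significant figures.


Step 1: (mu - E) = 0.1339 - 0.2844 = -0.1505 eV
Step 2: x = (mu-E)*eV/(kB*T) = -0.1505*1.602e-19/(1.381e-23*291.6) = -5.987
Step 3: exp(x) = 0.002511
Step 4: Xi = 1 + 0.002511 = 1.003

1.003


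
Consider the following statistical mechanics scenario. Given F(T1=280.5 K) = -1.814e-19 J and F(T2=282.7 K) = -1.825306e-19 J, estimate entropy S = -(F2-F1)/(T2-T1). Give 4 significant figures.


Step 1: dF = F2 - F1 = -1.825306e-19 - (-1.814e-19) = -1.1306e-21 J
Step 2: dT = T2 - T1 = 282.7 - 280.5 = 2.2 K
Step 3: S = -dF/dT = -(-1.1306e-21)/2.2 = 5.139e-22 J/K

5.139e-22


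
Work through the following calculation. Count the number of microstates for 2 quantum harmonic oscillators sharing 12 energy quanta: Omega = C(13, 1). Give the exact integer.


Step 1: Use binomial coefficient C(13, 1)
Step 2: Numerator = 13! / 12!
Step 3: Denominator = 1!
Step 4: Omega = 13

13


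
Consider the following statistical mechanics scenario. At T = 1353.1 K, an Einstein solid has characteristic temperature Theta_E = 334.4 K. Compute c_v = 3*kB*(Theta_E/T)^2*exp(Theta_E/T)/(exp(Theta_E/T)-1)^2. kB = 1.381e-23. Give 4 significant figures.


Step 1: x = Theta_E/T = 334.4/1353.1 = 0.2471
Step 2: x^2 = 0.06108
Step 3: exp(x) = 1.28
Step 4: c_v = 3*1.381e-23*0.06108*1.28/(1.28-1)^2 = 4.122e-23

4.122e-23


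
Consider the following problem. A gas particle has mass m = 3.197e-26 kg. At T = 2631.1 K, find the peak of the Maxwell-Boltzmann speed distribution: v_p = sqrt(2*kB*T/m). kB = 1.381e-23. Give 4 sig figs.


Step 1: Numerator = 2*kB*T = 2*1.381e-23*2631.1 = 7.267e-20
Step 2: Ratio = 7.267e-20 / 3.197e-26 = 2.273e+06
Step 3: v_p = sqrt(2.273e+06) = 1508 m/s

1508


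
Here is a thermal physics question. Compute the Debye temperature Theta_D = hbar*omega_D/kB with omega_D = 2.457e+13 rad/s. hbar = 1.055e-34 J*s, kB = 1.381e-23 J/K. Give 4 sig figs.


Step 1: hbar*omega_D = 1.055e-34 * 2.457e+13 = 2.592e-21 J
Step 2: Theta_D = 2.592e-21 / 1.381e-23
Step 3: Theta_D = 187.7 K

187.7


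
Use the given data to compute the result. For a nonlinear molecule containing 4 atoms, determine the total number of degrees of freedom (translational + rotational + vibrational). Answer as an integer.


Step 1: Translational DOF = 3
Step 2: Rotational DOF (nonlinear) = 3
Step 3: Vibrational DOF = 3*4 - 6 = 6
Step 4: Total = 3 + 3 + 6 = 12

12


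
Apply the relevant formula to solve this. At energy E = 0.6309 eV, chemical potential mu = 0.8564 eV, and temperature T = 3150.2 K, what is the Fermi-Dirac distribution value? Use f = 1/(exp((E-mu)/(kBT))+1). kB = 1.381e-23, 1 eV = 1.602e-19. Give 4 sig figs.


Step 1: (E - mu) = 0.6309 - 0.8564 = -0.2255 eV
Step 2: Convert: (E-mu)*eV = -3.613e-20 J
Step 3: x = (E-mu)*eV/(kB*T) = -0.8304
Step 4: f = 1/(exp(-0.8304)+1) = 0.6964

0.6964


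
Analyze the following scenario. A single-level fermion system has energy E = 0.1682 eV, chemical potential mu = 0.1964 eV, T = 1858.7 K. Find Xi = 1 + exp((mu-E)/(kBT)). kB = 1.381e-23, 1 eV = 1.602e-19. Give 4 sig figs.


Step 1: (mu - E) = 0.1964 - 0.1682 = 0.0282 eV
Step 2: x = (mu-E)*eV/(kB*T) = 0.0282*1.602e-19/(1.381e-23*1858.7) = 0.176
Step 3: exp(x) = 1.192
Step 4: Xi = 1 + 1.192 = 2.192

2.192


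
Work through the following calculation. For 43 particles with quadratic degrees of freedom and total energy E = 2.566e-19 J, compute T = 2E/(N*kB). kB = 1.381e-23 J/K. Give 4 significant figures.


Step 1: Numerator = 2*E = 2*2.566e-19 = 5.132e-19 J
Step 2: Denominator = N*kB = 43*1.381e-23 = 5.938e-22
Step 3: T = 5.132e-19 / 5.938e-22 = 864.2 K

864.2


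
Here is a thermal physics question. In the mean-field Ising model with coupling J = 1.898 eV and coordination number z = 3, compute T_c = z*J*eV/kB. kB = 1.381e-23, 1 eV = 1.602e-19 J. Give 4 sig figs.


Step 1: z*J = 3*1.898 = 5.694 eV
Step 2: Convert to Joules: 5.694*1.602e-19 = 9.122e-19 J
Step 3: T_c = 9.122e-19 / 1.381e-23 = 6.605e+04 K

6.605e+04


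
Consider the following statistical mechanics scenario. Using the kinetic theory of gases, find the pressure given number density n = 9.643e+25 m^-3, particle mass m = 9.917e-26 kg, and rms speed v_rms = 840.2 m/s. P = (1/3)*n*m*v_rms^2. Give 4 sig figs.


Step 1: v_rms^2 = 840.2^2 = 7.059e+05
Step 2: n*m = 9.643e+25*9.917e-26 = 9.563
Step 3: P = (1/3)*9.563*7.059e+05 = 2.25e+06 Pa

2.25e+06


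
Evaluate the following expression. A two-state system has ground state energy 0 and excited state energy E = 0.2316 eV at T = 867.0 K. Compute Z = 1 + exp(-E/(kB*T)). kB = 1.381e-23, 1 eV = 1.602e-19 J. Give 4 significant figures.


Step 1: Compute beta*E = E*eV/(kB*T) = 0.2316*1.602e-19/(1.381e-23*867.0) = 3.099
Step 2: exp(-beta*E) = exp(-3.099) = 0.0451
Step 3: Z = 1 + 0.0451 = 1.045

1.045


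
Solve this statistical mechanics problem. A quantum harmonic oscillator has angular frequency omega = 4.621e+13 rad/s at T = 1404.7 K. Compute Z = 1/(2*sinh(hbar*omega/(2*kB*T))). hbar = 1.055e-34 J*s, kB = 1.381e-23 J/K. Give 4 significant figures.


Step 1: Compute x = hbar*omega/(kB*T) = 1.055e-34*4.621e+13/(1.381e-23*1404.7) = 0.2513
Step 2: x/2 = 0.1257
Step 3: sinh(x/2) = 0.126
Step 4: Z = 1/(2*0.126) = 3.969

3.969


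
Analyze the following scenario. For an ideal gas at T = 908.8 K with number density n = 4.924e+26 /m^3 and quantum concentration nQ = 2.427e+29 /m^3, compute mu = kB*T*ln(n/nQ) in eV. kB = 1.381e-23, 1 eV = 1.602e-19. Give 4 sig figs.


Step 1: n/nQ = 4.924e+26/2.427e+29 = 0.002029
Step 2: ln(n/nQ) = -6.2
Step 3: mu = kB*T*ln(n/nQ) = 1.255e-20*-6.2 = -7.782e-20 J
Step 4: Convert to eV: -7.782e-20/1.602e-19 = -0.4857 eV

-0.4857
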